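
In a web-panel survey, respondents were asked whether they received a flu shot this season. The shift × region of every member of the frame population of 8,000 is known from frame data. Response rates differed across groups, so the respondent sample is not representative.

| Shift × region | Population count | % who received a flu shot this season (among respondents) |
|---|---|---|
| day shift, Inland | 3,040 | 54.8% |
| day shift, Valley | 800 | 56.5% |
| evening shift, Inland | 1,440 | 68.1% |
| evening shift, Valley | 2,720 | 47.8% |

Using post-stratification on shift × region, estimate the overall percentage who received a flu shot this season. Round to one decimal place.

Weight each group's respondent value by its population share:
  day shift, Inland: (3,040/8,000) × 54.8 = 20.824
  day shift, Valley: (800/8,000) × 56.5 = 5.65
  evening shift, Inland: (1,440/8,000) × 68.1 = 12.258
  evening shift, Valley: (2,720/8,000) × 47.8 = 16.252
Post-stratified estimate = 54.984 → 55.0%.

55.0%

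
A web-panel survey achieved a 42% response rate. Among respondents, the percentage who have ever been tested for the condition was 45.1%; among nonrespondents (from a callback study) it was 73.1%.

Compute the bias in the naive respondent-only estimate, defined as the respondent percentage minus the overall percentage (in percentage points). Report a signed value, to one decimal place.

-16.2 percentage points

Nonresponse fraction = 1 − 0.42 = 0.58.
Bias = (nonresponse fraction) × (respondent percentage − nonrespondent percentage)
     = 0.58 × (45.1 − 73.1) = 0.58 × -28 = -16.24.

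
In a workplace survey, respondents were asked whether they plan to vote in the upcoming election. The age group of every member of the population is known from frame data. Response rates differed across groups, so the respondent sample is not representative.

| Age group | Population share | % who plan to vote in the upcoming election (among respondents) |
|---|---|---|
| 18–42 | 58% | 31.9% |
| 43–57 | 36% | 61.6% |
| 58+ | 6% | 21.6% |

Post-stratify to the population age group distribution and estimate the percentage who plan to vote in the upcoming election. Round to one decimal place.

42.0%

Weight each group's respondent value by its population share:
  18–42: 0.58 × 31.9 = 18.502
  43–57: 0.36 × 61.6 = 22.176
  58+: 0.06 × 21.6 = 1.296
Post-stratified estimate = 41.974 → 42.0%.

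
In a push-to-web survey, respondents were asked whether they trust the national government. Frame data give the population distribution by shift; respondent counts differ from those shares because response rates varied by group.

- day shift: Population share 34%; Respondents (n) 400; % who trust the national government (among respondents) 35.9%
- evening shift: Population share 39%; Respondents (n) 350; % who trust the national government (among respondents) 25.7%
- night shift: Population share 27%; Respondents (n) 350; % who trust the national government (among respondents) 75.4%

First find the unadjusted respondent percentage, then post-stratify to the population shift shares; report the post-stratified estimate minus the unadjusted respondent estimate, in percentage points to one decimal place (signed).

Unadjusted (pooled respondent) estimate weights by respondent counts:
  (400/1100)×35.9 + (350/1100)×25.7 + (350/1100)×75.4 = 45.2227%
Reweighting by population shift shares:
  0.34×35.9 + 0.39×25.7 + 0.27×75.4 = 42.587%
Difference = 42.587 − 45.2227 = -2.6357 pp.

-2.6 percentage points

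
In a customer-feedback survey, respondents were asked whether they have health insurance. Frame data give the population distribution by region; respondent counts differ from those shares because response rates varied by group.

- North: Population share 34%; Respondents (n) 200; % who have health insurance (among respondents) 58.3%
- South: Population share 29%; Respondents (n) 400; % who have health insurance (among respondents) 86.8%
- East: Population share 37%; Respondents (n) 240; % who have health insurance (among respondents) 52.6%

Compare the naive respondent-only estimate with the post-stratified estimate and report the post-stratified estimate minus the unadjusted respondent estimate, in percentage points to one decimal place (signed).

-5.8 percentage points

Naive respondent-only estimate (weights = respondent counts):
  (200/840)×58.3 + (400/840)×86.8 + (240/840)×52.6 = 70.2429%
Reweighting by population region shares:
  0.34×58.3 + 0.29×86.8 + 0.37×52.6 = 64.456%
Difference = 64.456 − 70.2429 = -5.7869 pp.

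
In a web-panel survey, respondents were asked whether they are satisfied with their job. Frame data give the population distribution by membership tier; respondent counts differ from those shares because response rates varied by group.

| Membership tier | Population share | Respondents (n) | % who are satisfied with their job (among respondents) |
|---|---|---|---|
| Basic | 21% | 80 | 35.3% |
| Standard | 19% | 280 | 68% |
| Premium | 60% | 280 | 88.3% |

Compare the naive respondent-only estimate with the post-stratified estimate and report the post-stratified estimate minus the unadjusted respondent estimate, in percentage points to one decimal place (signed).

Without adjustment, the pooled respondent share is:
  (80/640)×35.3 + (280/640)×68 + (280/640)×88.3 = 72.7938%
Post-stratifying to population shares instead:
  0.21×35.3 + 0.19×68 + 0.6×88.3 = 73.313%
Difference = 73.313 − 72.7938 = 0.5192 pp.

+0.5 percentage points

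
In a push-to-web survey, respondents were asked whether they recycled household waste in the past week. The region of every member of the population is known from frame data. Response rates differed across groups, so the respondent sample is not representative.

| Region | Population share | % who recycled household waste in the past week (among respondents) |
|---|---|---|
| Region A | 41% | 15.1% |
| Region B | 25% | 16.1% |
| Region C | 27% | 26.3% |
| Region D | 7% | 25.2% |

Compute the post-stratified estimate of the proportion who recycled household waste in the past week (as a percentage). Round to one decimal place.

Post-stratification weights by population share, not respondent share:
  Region A: 0.41 × 15.1 = 6.191
  Region B: 0.25 × 16.1 = 4.025
  Region C: 0.27 × 26.3 = 7.101
  Region D: 0.07 × 25.2 = 1.764
Post-stratified estimate = 19.081 → 19.1%.

19.1%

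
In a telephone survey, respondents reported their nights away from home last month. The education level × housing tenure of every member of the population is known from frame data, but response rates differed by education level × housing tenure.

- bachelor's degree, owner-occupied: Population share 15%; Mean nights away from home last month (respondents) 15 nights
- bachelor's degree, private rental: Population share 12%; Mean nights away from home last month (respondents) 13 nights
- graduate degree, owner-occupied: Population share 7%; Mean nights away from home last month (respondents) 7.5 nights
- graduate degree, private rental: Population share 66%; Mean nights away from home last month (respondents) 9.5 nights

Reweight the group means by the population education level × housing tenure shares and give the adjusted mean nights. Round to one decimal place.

Reweight to the known education level × housing tenure distribution:
  bachelor's degree, owner-occupied: 0.15 × 15 = 2.25
  bachelor's degree, private rental: 0.12 × 13 = 1.56
  graduate degree, owner-occupied: 0.07 × 7.5 = 0.525
  graduate degree, private rental: 0.66 × 9.5 = 6.27
Post-stratified estimate = 10.605 → 10.6.

10.6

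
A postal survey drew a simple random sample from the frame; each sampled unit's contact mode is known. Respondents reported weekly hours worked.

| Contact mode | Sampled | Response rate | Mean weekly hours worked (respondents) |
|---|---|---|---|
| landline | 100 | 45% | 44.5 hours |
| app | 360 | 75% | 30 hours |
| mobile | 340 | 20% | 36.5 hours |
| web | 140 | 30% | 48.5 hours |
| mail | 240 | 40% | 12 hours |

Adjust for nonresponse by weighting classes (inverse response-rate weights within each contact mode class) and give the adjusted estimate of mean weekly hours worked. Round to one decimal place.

31.6

Weighting each respondent by the inverse class response rate inflates each class back to its sampled size, so the class weight is n_sampled:
  landline: 100 × 44.5 = 4450
  app: 360 × 30 = 10,800
  mobile: 340 × 36.5 = 12,410
  web: 140 × 48.5 = 6790
  mail: 240 × 12 = 2880
Adjusted estimate = 37,330 / 1,180 = 31.6356 → 31.6.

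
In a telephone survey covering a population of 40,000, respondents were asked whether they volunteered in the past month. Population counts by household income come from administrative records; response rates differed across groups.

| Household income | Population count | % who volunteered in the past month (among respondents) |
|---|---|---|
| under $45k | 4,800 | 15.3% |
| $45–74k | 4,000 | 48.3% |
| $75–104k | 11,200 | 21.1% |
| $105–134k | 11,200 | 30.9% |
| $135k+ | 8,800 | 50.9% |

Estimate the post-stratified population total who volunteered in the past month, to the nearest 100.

13,000

Estimated count per cell = population count × respondent percentage:
  under $45k: 4,800 × 15.3% = 734.4
  $45–74k: 4,000 × 48.3% = 1932
  $75–104k: 11,200 × 21.1% = 2363.2
  $105–134k: 11,200 × 30.9% = 3460.8
  $135k+: 8,800 × 50.9% = 4479.2
Estimated total = 12969.6 → 13,000.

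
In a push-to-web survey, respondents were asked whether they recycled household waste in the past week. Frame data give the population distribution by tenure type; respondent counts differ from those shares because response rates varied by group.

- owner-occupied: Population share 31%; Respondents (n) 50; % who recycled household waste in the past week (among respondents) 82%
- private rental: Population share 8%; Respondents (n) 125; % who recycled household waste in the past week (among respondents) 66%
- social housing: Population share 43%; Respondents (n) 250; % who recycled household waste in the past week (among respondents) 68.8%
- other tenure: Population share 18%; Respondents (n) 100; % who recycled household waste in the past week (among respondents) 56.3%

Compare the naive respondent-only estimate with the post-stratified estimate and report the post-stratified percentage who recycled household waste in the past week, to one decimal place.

70.4%

Without adjustment, the pooled respondent share is:
  (50/525)×82 + (125/525)×66 + (250/525)×68.8 + (100/525)×56.3 = 67.0095%
Post-stratified estimate weights by population shares:
  0.31×82 + 0.08×66 + 0.43×68.8 + 0.18×56.3 = 70.418%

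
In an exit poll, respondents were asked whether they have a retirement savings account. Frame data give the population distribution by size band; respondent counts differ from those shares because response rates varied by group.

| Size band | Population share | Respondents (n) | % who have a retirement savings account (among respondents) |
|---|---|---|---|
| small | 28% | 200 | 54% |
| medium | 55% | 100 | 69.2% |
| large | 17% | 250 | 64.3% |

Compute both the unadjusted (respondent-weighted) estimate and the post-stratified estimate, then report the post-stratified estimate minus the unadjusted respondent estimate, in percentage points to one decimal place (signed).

+2.7 percentage points

Without adjustment, the pooled respondent share is:
  (200/550)×54 + (100/550)×69.2 + (250/550)×64.3 = 61.4455%
Post-stratified estimate weights by population shares:
  0.28×54 + 0.55×69.2 + 0.17×64.3 = 64.111%
Difference = 64.111 − 61.4455 = 2.6655 pp.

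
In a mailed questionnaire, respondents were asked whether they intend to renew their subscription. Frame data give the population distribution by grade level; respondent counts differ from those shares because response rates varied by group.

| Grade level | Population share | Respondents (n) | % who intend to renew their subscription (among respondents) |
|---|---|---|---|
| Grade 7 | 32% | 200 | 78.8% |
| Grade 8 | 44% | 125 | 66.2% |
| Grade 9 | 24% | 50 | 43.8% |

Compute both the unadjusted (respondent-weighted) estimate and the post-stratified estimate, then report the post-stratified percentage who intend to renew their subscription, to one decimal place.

Naive respondent-only estimate (weights = respondent counts):
  (200/375)×78.8 + (125/375)×66.2 + (50/375)×43.8 = 69.9333%
Reweighting by population grade level shares:
  0.32×78.8 + 0.44×66.2 + 0.24×43.8 = 64.856%

64.9%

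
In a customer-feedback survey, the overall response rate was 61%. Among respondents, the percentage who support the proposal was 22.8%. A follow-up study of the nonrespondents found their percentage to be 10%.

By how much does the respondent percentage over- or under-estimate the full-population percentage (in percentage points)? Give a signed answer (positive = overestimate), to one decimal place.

Nonresponse fraction = 1 − 0.61 = 0.39.
Bias = (nonresponse fraction) × (respondent percentage − nonrespondent percentage)
     = 0.39 × (22.8 − 10) = 0.39 × 12.8 = 4.992.

+5.0 percentage points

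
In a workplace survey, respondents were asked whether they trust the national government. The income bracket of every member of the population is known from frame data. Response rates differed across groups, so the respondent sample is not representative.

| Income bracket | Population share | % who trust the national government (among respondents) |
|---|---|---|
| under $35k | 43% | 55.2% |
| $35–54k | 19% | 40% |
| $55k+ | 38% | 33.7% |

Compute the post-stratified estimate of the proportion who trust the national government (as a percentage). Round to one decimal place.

Reweight to the known income bracket distribution:
  under $35k: 0.43 × 55.2 = 23.736
  $35–54k: 0.19 × 40 = 7.6
  $55k+: 0.38 × 33.7 = 12.806
Post-stratified estimate = 44.142 → 44.1%.

44.1%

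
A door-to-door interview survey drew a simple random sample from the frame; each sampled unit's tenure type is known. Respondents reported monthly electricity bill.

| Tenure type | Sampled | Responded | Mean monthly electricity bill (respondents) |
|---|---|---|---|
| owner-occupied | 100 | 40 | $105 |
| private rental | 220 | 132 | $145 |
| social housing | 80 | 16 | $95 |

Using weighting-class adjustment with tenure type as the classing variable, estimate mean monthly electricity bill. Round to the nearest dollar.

$125

Class response rates: owner-occupied 40/100 = 40%, private rental 132/220 = 60%, social housing 16/80 = 20%.
Each respondent's weight = sampled/responded in their class; summing within a class gives n_sampled, so:
  owner-occupied: 100 × 105 = 10,500
  private rental: 220 × 145 = 31,900
  social housing: 80 × 95 = 7600
Adjusted estimate = 50,000 / 400 = 125 → $125.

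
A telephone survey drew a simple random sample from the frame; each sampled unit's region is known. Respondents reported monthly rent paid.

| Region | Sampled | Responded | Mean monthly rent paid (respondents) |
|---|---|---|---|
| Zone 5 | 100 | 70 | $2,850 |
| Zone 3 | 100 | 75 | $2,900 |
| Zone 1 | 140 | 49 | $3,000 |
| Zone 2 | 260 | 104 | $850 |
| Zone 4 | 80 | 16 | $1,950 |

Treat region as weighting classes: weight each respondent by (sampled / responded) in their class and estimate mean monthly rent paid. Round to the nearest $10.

Class response rates: Zone 5 70/100 = 70%, Zone 3 75/100 = 75%, Zone 1 49/140 = 35%, Zone 2 104/260 = 40%, Zone 4 16/80 = 20%.
Weighting each respondent by the inverse class response rate inflates each class back to its sampled size, so the class weight is n_sampled:
  Zone 5: 100 × 2850 = 285,000
  Zone 3: 100 × 2900 = 290,000
  Zone 1: 140 × 3000 = 420,000
  Zone 2: 260 × 850 = 221,000
  Zone 4: 80 × 1950 = 156,000
Adjusted estimate = 1,372,000 / 680 = 2017.65 → $2,020.

$2,020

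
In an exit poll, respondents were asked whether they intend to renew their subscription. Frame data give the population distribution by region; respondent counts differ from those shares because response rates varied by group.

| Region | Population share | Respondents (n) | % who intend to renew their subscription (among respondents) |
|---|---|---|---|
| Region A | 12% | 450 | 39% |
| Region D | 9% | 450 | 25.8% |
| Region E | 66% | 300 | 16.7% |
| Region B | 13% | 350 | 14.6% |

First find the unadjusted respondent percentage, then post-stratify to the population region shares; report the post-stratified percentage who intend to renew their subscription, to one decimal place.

19.9%

Without adjustment, the pooled respondent share is:
  (450/1550)×39 + (450/1550)×25.8 + (300/1550)×16.7 + (350/1550)×14.6 = 25.3419%
Post-stratified estimate weights by population shares:
  0.12×39 + 0.09×25.8 + 0.66×16.7 + 0.13×14.6 = 19.922%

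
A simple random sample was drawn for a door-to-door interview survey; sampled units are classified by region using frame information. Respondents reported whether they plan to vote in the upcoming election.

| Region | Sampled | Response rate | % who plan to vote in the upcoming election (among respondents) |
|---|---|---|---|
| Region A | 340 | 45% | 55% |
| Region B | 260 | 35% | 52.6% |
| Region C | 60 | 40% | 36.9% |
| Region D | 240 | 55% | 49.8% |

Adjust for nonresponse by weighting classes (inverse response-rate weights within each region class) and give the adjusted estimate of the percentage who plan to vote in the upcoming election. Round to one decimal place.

With weight = n_sampled/n_responded per class, the weighted class total is n_sampled:
  Region A: 340 × 55 = 18,700
  Region B: 260 × 52.6 = 13,676
  Region C: 60 × 36.9 = 2214
  Region D: 240 × 49.8 = 11,952
Adjusted estimate = 46,542 / 900 = 51.7133 → 51.7%.

51.7%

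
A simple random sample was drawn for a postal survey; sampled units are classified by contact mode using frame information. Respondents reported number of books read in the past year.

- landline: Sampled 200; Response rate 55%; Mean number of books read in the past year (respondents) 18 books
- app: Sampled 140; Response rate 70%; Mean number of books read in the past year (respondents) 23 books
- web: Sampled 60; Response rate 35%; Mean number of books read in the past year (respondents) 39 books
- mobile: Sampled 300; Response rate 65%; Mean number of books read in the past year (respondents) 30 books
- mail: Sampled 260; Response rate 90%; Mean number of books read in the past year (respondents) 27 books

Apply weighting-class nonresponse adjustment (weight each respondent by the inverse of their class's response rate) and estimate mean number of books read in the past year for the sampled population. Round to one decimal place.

With weight = n_sampled/n_responded per class, the weighted class total is n_sampled:
  landline: 200 × 18 = 3600
  app: 140 × 23 = 3220
  web: 60 × 39 = 2340
  mobile: 300 × 30 = 9000
  mail: 260 × 27 = 7020
Adjusted estimate = 25,180 / 960 = 26.2292 → 26.2.

26.2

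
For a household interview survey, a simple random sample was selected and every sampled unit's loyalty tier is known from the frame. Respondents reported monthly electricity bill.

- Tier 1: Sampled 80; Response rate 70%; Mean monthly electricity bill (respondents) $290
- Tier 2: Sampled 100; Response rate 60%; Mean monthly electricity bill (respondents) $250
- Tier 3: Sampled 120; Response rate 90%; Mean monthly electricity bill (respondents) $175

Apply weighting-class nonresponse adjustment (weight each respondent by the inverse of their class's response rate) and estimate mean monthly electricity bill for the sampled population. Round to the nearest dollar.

With weight = n_sampled/n_responded per class, the weighted class total is n_sampled:
  Tier 1: 80 × 290 = 23,200
  Tier 2: 100 × 250 = 25,000
  Tier 3: 120 × 175 = 21,000
Adjusted estimate = 69,200 / 300 = 230.667 → $231.

$231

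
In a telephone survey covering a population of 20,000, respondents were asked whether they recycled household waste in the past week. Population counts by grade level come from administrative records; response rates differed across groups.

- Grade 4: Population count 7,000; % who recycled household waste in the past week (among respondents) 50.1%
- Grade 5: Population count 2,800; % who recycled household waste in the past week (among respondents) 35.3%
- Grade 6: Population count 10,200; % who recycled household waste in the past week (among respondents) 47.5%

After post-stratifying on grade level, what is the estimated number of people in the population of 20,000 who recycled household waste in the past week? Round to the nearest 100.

Estimated count per cell = population count × respondent percentage:
  Grade 4: 7,000 × 50.1% = 3507
  Grade 5: 2,800 × 35.3% = 988.4
  Grade 6: 10,200 × 47.5% = 4845
Estimated total = 9340.4 → 9,300.

9,300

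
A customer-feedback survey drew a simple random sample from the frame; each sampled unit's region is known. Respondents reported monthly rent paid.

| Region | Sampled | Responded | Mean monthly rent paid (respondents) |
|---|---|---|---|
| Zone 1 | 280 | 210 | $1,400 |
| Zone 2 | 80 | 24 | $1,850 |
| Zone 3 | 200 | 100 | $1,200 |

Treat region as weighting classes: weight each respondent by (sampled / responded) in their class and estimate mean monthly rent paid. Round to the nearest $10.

Response rates by class: Zone 1 210/280 = 75%, Zone 2 24/80 = 30%, Zone 3 100/200 = 50%.
Each respondent's weight = sampled/responded in their class; summing within a class gives n_sampled, so:
  Zone 1: 280 × 1400 = 392,000
  Zone 2: 80 × 1850 = 148,000
  Zone 3: 200 × 1200 = 240,000
Adjusted estimate = 780,000 / 560 = 1392.86 → $1,390.

$1,390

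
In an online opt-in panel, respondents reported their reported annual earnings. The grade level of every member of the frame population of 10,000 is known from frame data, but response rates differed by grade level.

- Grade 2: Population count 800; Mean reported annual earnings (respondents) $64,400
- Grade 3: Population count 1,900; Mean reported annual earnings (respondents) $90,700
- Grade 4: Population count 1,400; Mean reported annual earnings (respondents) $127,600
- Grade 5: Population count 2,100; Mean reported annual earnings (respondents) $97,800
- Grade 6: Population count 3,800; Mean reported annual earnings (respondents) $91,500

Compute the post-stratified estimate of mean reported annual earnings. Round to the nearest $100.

Weight each group's respondent value by its population share:
  Grade 2: (800/10,000) × 64,400 = 5152
  Grade 3: (1,900/10,000) × 90,700 = 17,233
  Grade 4: (1,400/10,000) × 127,600 = 17,864
  Grade 5: (2,100/10,000) × 97,800 = 20,538
  Grade 6: (3,800/10,000) × 91,500 = 34,770
Post-stratified estimate = 95,557 → $95,600.

$95,600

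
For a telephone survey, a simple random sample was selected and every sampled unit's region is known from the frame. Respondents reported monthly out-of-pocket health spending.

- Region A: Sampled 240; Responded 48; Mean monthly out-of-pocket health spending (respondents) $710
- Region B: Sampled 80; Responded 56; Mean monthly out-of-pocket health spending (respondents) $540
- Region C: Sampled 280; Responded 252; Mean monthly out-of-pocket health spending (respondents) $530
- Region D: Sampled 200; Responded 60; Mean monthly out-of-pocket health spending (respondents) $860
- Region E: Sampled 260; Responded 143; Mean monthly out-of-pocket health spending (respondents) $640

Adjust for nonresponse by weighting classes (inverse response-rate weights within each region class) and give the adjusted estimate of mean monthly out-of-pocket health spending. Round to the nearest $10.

$660

Class response rates: Region A 48/240 = 20%, Region B 56/80 = 70%, Region C 252/280 = 90%, Region D 60/200 = 30%, Region E 143/260 = 55%.
Inverse-response-rate weighting restores each class to its sampled count, so class totals weight by n_sampled:
  Region A: 240 × 710 = 170,400
  Region B: 80 × 540 = 43,200
  Region C: 280 × 530 = 148,400
  Region D: 200 × 860 = 172,000
  Region E: 260 × 640 = 166,400
Adjusted estimate = 700,400 / 1,060 = 660.755 → $660.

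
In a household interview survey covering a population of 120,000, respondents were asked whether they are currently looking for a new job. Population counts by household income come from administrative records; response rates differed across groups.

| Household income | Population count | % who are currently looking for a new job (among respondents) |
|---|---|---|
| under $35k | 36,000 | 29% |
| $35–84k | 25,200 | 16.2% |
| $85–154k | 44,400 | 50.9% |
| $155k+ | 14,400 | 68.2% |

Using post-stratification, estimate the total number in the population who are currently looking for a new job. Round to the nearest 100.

Apply each group's respondent rate to its population count:
  under $35k: 36,000 × 29% = 10,440
  $35–84k: 25,200 × 16.2% = 4082.4
  $85–154k: 44,400 × 50.9% = 22599.6
  $155k+: 14,400 × 68.2% = 9820.8
Estimated total = 46942.8 → 46,900.

46,900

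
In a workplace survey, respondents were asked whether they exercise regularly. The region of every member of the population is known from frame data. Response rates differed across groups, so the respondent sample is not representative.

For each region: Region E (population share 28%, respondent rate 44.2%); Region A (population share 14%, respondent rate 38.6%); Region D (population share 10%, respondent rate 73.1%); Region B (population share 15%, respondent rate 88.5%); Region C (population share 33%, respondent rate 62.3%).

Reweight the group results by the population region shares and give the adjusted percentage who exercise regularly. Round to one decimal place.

Reweight to the known region distribution:
  Region E: 0.28 × 44.2 = 12.376
  Region A: 0.14 × 38.6 = 5.404
  Region D: 0.1 × 73.1 = 7.31
  Region B: 0.15 × 88.5 = 13.275
  Region C: 0.33 × 62.3 = 20.559
Post-stratified estimate = 58.924 → 58.9%.

58.9%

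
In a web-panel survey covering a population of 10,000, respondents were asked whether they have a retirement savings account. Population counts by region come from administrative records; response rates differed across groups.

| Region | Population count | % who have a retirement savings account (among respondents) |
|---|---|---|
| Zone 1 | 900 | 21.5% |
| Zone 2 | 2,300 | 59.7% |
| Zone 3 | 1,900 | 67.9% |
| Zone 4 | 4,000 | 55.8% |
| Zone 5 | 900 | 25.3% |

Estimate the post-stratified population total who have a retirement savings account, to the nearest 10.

5,320

Estimated count per cell = population count × respondent percentage:
  Zone 1: 900 × 21.5% = 193.5
  Zone 2: 2,300 × 59.7% = 1373.1
  Zone 3: 1,900 × 67.9% = 1290.1
  Zone 4: 4,000 × 55.8% = 2232
  Zone 5: 900 × 25.3% = 227.7
Estimated total = 5316.4 → 5,320.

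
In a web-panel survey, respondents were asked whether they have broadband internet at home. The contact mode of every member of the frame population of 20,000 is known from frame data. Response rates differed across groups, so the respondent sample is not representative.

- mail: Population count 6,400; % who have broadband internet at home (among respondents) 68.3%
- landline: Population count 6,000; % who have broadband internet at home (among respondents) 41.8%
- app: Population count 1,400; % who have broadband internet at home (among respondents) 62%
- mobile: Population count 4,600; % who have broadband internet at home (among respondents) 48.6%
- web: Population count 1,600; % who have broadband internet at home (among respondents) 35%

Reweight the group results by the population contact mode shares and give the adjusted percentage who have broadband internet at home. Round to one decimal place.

52.7%

Each cell contributes population-share × respondent value:
  mail: (6,400/20,000) × 68.3 = 21.856
  landline: (6,000/20,000) × 41.8 = 12.54
  app: (1,400/20,000) × 62 = 4.34
  mobile: (4,600/20,000) × 48.6 = 11.178
  web: (1,600/20,000) × 35 = 2.8
Post-stratified estimate = 52.714 → 52.7%.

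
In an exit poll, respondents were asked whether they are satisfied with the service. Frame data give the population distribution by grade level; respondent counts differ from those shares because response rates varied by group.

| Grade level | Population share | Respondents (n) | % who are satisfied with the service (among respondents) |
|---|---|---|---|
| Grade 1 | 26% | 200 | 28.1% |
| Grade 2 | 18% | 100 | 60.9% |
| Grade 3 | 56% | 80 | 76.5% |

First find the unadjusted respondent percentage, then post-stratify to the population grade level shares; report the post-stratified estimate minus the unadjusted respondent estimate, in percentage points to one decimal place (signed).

Without adjustment, the pooled respondent share is:
  (200/380)×28.1 + (100/380)×60.9 + (80/380)×76.5 = 46.9211%
Post-stratified estimate weights by population shares:
  0.26×28.1 + 0.18×60.9 + 0.56×76.5 = 61.108%
Difference = 61.108 − 46.9211 = 14.1869 pp.

+14.2 percentage points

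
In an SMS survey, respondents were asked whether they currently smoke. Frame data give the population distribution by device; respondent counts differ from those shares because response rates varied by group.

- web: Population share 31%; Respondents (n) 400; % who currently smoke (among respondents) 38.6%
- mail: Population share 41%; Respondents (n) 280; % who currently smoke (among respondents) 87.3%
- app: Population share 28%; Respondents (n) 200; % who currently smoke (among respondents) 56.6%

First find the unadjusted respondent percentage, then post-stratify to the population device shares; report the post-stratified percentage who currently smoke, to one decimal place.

63.6%

Naive respondent-only estimate (weights = respondent counts):
  (400/880)×38.6 + (280/880)×87.3 + (200/880)×56.6 = 58.1864%
Reweighting by population device shares:
  0.31×38.6 + 0.41×87.3 + 0.28×56.6 = 63.607%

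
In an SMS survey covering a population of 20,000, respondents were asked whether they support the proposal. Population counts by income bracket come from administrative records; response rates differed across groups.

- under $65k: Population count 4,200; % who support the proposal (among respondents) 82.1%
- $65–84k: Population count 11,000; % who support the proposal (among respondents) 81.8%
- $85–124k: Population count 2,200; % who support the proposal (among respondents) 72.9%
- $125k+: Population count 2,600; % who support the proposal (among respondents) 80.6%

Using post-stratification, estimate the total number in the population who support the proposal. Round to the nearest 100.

16,100

Apply each group's respondent rate to its population count:
  under $65k: 4,200 × 82.1% = 3448.2
  $65–84k: 11,000 × 81.8% = 8998
  $85–124k: 2,200 × 72.9% = 1603.8
  $125k+: 2,600 × 80.6% = 2095.6
Estimated total = 16145.6 → 16,100.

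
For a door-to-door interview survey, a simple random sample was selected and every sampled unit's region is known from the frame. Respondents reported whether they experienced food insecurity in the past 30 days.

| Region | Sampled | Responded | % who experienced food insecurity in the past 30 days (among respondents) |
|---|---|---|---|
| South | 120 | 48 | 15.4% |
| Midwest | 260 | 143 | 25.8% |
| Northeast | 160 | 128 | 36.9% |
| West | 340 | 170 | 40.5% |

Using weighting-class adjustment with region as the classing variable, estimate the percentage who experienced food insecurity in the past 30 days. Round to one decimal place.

32.1%

Response rates by class: South 48/120 = 40%, Midwest 143/260 = 55%, Northeast 128/160 = 80%, West 170/340 = 50%.
Inverse-response-rate weighting restores each class to its sampled count, so class totals weight by n_sampled:
  South: 120 × 15.4 = 1848
  Midwest: 260 × 25.8 = 6708
  Northeast: 160 × 36.9 = 5904
  West: 340 × 40.5 = 13,770
Adjusted estimate = 28,230 / 880 = 32.0795 → 32.1%.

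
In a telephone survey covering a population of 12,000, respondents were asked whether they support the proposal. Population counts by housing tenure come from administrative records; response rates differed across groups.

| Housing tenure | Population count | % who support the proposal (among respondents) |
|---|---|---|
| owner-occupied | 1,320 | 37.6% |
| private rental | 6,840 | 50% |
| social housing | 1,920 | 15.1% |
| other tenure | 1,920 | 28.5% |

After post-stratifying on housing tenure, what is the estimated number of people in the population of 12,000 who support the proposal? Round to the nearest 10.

4,750

Each cell contributes its population count × the respondent rate:
  owner-occupied: 1,320 × 37.6% = 496.32
  private rental: 6,840 × 50% = 3420
  social housing: 1,920 × 15.1% = 289.92
  other tenure: 1,920 × 28.5% = 547.2
Estimated total = 4753.44 → 4,750.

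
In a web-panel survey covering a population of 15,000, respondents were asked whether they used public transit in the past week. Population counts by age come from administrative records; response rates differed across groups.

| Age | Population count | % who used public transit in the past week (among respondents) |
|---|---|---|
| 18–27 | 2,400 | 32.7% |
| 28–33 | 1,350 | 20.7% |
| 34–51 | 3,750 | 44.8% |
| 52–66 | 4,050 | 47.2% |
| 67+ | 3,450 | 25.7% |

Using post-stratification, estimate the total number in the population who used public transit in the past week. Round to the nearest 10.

5,540

Estimated count per cell = population count × respondent percentage:
  18–27: 2,400 × 32.7% = 784.8
  28–33: 1,350 × 20.7% = 279.45
  34–51: 3,750 × 44.8% = 1680
  52–66: 4,050 × 47.2% = 1911.6
  67+: 3,450 × 25.7% = 886.65
Estimated total = 5542.5 → 5,540.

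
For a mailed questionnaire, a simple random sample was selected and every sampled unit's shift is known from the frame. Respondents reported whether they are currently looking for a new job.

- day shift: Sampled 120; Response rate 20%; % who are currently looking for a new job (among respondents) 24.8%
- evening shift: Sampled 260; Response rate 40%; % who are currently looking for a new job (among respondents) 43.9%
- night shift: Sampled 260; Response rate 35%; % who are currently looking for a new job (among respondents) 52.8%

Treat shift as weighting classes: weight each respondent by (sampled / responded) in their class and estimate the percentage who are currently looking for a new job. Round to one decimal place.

Inverse-response-rate weighting restores each class to its sampled count, so class totals weight by n_sampled:
  day shift: 120 × 24.8 = 2976
  evening shift: 260 × 43.9 = 11,414
  night shift: 260 × 52.8 = 13,728
Adjusted estimate = 28,118 / 640 = 43.9344 → 43.9%.

43.9%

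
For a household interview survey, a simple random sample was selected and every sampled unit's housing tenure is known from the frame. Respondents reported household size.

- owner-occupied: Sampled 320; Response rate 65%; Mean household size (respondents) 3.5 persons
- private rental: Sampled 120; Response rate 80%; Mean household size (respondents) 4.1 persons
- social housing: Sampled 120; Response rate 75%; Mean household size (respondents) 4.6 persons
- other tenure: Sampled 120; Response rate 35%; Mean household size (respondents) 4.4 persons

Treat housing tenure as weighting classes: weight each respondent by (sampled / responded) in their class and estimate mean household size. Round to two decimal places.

3.96

With weight = n_sampled/n_responded per class, the weighted class total is n_sampled:
  owner-occupied: 320 × 3.5 = 1120
  private rental: 120 × 4.1 = 492
  social housing: 120 × 4.6 = 552
  other tenure: 120 × 4.4 = 528
Adjusted estimate = 2692 / 680 = 3.95882 → 3.96.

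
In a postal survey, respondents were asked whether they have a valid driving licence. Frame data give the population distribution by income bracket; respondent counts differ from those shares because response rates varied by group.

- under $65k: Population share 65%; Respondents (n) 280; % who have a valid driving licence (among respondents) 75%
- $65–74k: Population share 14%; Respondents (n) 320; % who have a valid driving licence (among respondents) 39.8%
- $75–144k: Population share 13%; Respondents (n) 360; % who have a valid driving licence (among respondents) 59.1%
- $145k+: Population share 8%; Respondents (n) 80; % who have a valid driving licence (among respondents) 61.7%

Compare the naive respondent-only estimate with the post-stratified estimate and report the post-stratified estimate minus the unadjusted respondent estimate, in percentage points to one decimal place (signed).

+9.3 percentage points

Naive respondent-only estimate (weights = respondent counts):
  (280/1040)×75 + (320/1040)×39.8 + (360/1040)×59.1 + (80/1040)×61.7 = 57.6423%
Post-stratifying to population shares instead:
  0.65×75 + 0.14×39.8 + 0.13×59.1 + 0.08×61.7 = 66.941%
Difference = 66.941 − 57.6423 = 9.2987 pp.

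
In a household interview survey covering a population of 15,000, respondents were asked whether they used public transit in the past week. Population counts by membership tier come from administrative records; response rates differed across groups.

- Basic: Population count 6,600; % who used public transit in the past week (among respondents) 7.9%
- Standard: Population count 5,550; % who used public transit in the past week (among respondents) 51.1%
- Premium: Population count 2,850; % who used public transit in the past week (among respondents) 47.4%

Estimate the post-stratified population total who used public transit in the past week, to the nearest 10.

4,710

Apply each group's respondent rate to its population count:
  Basic: 6,600 × 7.9% = 521.4
  Standard: 5,550 × 51.1% = 2836.05
  Premium: 2,850 × 47.4% = 1350.9
Estimated total = 4708.35 → 4,710.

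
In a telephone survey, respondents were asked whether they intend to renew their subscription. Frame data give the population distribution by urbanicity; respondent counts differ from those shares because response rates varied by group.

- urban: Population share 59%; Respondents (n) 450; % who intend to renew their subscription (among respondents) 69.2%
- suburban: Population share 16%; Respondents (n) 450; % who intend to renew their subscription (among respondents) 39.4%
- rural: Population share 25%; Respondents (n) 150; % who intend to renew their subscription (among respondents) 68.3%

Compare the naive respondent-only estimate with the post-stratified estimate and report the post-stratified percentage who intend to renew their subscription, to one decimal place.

Without adjustment, the pooled respondent share is:
  (450/1050)×69.2 + (450/1050)×39.4 + (150/1050)×68.3 = 56.3%
Post-stratified estimate weights by population shares:
  0.59×69.2 + 0.16×39.4 + 0.25×68.3 = 64.207%

64.2%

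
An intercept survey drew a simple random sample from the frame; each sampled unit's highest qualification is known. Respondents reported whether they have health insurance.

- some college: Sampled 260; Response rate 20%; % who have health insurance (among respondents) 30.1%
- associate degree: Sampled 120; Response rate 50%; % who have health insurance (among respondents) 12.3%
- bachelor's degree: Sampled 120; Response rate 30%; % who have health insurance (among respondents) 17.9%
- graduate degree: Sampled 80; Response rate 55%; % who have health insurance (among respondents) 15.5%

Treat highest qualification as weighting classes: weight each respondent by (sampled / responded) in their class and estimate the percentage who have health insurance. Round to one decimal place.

Inverse-response-rate weighting restores each class to its sampled count, so class totals weight by n_sampled:
  some college: 260 × 30.1 = 7826
  associate degree: 120 × 12.3 = 1476
  bachelor's degree: 120 × 17.9 = 2148
  graduate degree: 80 × 15.5 = 1240
Adjusted estimate = 12,690 / 580 = 21.8793 → 21.9%.

21.9%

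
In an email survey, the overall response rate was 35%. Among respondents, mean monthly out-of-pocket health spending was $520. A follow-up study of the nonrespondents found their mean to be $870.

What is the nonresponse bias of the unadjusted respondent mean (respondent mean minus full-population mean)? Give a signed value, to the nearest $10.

-$230

Nonresponse fraction = 1 − 0.35 = 0.65.
Bias = (nonresponse fraction) × (respondent mean − nonrespondent mean)
     = 0.65 × (520 − 870) = 0.65 × -350 = -227.5.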